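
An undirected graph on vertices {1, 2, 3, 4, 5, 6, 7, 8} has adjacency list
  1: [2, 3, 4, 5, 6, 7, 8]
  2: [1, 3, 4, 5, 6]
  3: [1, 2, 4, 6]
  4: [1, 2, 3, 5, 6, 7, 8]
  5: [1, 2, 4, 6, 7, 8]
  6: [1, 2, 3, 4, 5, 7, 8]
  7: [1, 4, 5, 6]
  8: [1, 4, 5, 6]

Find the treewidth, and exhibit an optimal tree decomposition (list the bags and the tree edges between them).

Every bag has size at most 5, so the width is 5 − 1 = 4 and tw(G) ≤ 4. Conversely, {1, 2, 3, 4, 6} is a clique of size 5, and the vertices of any clique must share a bag in every tree decomposition; so some bag has ≥ 5 vertices and tw(G) ≥ 4. The upper and lower bounds meet at 4, so that is the treewidth.

Treewidth 4.
Bags: B1 = {1, 2, 4, 5, 6}  B2 = {1, 4, 5, 6, 8}  B3 = {1, 2, 3, 4, 6}  B4 = {1, 4, 5, 6, 7}
Tree: B1–B2, B1–B3, B2–B4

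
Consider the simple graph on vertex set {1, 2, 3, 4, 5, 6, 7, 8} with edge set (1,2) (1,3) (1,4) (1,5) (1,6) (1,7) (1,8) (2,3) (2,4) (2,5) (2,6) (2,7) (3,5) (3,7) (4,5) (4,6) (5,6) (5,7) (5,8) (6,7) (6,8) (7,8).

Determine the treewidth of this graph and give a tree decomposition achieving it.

Every bag has size at most 5, so the width is 5 − 1 = 4 and tw(G) ≤ 4. On the other hand G contains the 5-clique {1, 5, 6, 7, 8}. A clique must lie in a single bag of any decomposition, so no decomposition can have width below 4. Therefore the treewidth is 4.

Treewidth 4.
Bags: B1 = {1, 2, 5, 6, 7}  B2 = {1, 2, 3, 5, 7}  B3 = {1, 2, 4, 5, 6}  B4 = {1, 5, 6, 7, 8}
Tree: B1–B2, B1–B3, B1–B4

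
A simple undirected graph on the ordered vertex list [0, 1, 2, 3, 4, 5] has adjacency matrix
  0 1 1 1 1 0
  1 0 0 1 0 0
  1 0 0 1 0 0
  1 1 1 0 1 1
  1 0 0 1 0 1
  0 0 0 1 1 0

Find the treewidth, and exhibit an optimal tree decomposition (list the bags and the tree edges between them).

Every bag has size at most 3, so the width is 3 − 1 = 2 and tw(G) ≤ 2. For the lower bound, the 3 vertices {0, 1, 3} are pairwise adjacent, and any tree decomposition puts a clique entirely inside one bag — forcing width ≥ 2. Therefore the treewidth is 2.

Treewidth 2.
Bags: B1 = {0, 3, 4}  B2 = {3, 4, 5}  B3 = {0, 2, 3}  B4 = {0, 1, 3}
Tree: B1–B2, B1–B3, B1–B4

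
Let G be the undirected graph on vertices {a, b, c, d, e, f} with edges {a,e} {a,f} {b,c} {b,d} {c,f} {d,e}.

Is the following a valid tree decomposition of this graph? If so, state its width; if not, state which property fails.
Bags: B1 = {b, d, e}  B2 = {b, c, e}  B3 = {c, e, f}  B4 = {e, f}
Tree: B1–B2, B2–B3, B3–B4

A tree decomposition must satisfy three properties: every vertex lies in some bag; for every edge, both endpoints lie together in some bag; and for every vertex, the bags containing it form a connected subtree. Here vertex a appears in no bag, so the decomposition is invalid.

No — vertex a appears in no bag.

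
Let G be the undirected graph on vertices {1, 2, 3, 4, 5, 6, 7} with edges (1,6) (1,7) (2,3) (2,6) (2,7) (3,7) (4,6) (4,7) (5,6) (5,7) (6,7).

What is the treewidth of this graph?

A width-2 tree decomposition is:
Bags: B1 = {2, 6, 7}  B2 = {4, 6, 7}  B3 = {2, 3, 7}  B4 = {5, 6, 7}  B5 = {1, 6, 7}
Tree: B1–B2, B1–B3, B2–B4, B4–B5
Every bag has size at most 3, so the width is 3 − 1 = 2 and tw(G) ≤ 2. Conversely, {2, 3, 7} is a clique of size 3, and the vertices of any clique must share a bag in every tree decomposition; so some bag has ≥ 3 vertices and tw(G) ≥ 2. Hence tw(G) = 2 exactly.

2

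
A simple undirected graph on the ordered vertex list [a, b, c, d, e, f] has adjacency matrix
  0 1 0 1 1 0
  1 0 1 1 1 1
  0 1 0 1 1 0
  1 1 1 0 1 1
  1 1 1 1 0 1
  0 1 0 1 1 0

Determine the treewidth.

3

A width-3 tree decomposition is:
Bags: B1 = {a, b, d, e}  B2 = {b, c, d, e}  B3 = {b, d, e, f}
Tree: B1–B2, B1–B3
Every bag has size at most 4, so the width is 4 − 1 = 3 and tw(G) ≤ 3. For the lower bound, the 4 vertices {a, b, d, e} are pairwise adjacent, and any tree decomposition puts a clique entirely inside one bag — forcing width ≥ 3. Combining the bounds, tw(G) = 3.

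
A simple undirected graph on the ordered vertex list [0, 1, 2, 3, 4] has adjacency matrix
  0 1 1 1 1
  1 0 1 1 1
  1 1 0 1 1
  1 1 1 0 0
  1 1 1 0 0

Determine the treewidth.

A width-3 tree decomposition is:
Bags: B1 = {0, 1, 2, 4}  B2 = {0, 1, 2, 3}
Tree: B1–B2
Every bag has size at most 4, so the width is 4 − 1 = 3 and tw(G) ≤ 3. Conversely, {0, 1, 2, 3} is a clique of size 4, and the vertices of any clique must share a bag in every tree decomposition; so some bag has ≥ 4 vertices and tw(G) ≥ 3. Therefore the treewidth is 3.

3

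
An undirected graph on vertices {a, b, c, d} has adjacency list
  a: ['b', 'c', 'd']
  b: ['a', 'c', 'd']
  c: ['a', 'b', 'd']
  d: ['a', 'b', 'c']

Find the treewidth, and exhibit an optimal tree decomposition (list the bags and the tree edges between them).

Treewidth 3.
Bags: B1 = {a, b, c, d}
Tree: (single bag)

With just one bag of size 4, the width is 4 − 1 = 3, so tw(G) ≤ 3. For the lower bound, the 4 vertices {a, b, c, d} are pairwise adjacent, and any tree decomposition puts a clique entirely inside one bag — forcing width ≥ 3. Therefore the treewidth is 3.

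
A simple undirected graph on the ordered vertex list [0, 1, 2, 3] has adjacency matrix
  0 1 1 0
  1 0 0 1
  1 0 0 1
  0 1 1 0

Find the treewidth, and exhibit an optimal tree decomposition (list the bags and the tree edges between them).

Treewidth 2.
Bags: B1 = {1, 2, 3}  B2 = {0, 1, 2}
Tree: B1–B2

Every bag has size at most 3, so the width is 3 − 1 = 2 and tw(G) ≤ 2. Since 2–3–1–0–2 is a cycle in G, G is not acyclic. Forests are exactly the graphs of treewidth ≤ 1, so tw(G) ≥ 2. Hence tw(G) = 2 exactly.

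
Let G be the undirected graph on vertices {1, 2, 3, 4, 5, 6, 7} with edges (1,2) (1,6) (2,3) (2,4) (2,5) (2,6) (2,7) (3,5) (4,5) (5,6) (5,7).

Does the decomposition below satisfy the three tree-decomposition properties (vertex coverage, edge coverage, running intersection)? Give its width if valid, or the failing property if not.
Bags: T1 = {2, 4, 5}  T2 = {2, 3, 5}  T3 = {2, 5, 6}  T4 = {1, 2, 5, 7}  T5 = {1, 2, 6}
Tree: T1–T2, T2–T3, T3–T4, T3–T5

No — bags containing vertex 1 are not connected in the tree.

A tree decomposition must satisfy three properties: every vertex lies in some bag; for every edge, both endpoints lie together in some bag; and for every vertex, the bags containing it form a connected subtree. Here bags containing vertex 1 are not connected in the tree, so the decomposition is invalid.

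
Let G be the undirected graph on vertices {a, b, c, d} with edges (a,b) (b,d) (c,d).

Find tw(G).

1

A width-1 tree decomposition is:
Bags: B1 = {c, d}  B2 = {b, d}  B3 = {a, b}
Tree: B1–B2, B2–B3
Every bag has size at most 2, so the width is 2 − 1 = 1 and tw(G) ≤ 1. Any graph with an edge has treewidth ≥ 1, and G has the edge c–d. The upper and lower bounds meet at 1, so that is the treewidth.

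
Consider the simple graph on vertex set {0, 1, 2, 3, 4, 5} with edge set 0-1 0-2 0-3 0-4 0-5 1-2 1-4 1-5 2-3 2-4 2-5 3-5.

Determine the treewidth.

A width-3 tree decomposition is:
Bags: B1 = {0, 1, 2, 5}  B2 = {0, 2, 3, 5}  B3 = {0, 1, 2, 4}
Tree: B1–B2, B1–B3
Every bag has size at most 4, so the width is 4 − 1 = 3 and tw(G) ≤ 3. On the other hand G contains the 4-clique {0, 1, 2, 4}. A clique must lie in a single bag of any decomposition, so no decomposition can have width below 3. The upper and lower bounds meet at 3, so that is the treewidth.

3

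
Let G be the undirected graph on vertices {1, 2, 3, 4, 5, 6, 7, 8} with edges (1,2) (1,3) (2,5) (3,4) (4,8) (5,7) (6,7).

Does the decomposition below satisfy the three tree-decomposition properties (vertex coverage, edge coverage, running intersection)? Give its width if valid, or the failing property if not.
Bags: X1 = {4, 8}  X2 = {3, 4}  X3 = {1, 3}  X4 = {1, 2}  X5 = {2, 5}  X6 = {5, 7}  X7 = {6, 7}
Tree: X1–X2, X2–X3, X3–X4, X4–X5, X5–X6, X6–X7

Yes; width 1.

Checking the three conditions: (i) the bags cover all of {1, 2, 3, 4, 5, 6, 7, 8}; (ii) for each edge, some bag contains both endpoints; (iii) the bags containing any fixed vertex form a subtree. All hold, so the decomposition is valid with width 2 − 1 = 1.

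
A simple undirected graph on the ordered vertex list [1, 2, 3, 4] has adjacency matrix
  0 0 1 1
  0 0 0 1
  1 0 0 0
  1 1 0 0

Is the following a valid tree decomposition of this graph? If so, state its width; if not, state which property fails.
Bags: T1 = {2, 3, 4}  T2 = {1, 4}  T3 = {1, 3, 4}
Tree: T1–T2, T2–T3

A tree decomposition must satisfy three properties: every vertex lies in some bag; for every edge, both endpoints lie together in some bag; and for every vertex, the bags containing it form a connected subtree. Here bags containing vertex 3 are not connected in the tree, so the decomposition is invalid.

No — bags containing vertex 3 are not connected in the tree.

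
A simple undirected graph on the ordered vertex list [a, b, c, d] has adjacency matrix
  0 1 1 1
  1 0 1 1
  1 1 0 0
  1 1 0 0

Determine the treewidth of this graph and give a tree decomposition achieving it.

Every bag has size at most 3, so the width is 3 − 1 = 2 and tw(G) ≤ 2. On the other hand G contains the 3-clique {a, b, d}. A clique must lie in a single bag of any decomposition, so no decomposition can have width below 2. Combining the bounds, tw(G) = 2.

Treewidth 2.
One optimal decomposition is:
Bags: B1 = {a, b, d}  B2 = {a, b, c}
Tree: B1–B2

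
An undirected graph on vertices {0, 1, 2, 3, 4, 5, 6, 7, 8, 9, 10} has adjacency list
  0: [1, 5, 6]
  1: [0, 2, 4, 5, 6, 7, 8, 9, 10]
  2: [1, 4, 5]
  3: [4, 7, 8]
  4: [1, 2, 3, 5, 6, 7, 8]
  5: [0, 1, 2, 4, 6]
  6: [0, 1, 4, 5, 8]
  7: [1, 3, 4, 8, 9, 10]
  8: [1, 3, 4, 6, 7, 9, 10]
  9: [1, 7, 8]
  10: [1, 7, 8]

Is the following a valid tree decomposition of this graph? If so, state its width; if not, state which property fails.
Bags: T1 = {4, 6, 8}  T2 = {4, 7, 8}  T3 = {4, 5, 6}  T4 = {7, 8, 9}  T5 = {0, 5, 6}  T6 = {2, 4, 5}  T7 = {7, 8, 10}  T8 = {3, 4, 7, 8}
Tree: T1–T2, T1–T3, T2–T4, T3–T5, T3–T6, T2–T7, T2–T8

No — vertex 1 appears in no bag.

A tree decomposition must satisfy three properties: every vertex lies in some bag; for every edge, both endpoints lie together in some bag; and for every vertex, the bags containing it form a connected subtree. Here vertex 1 appears in no bag, so the decomposition is invalid.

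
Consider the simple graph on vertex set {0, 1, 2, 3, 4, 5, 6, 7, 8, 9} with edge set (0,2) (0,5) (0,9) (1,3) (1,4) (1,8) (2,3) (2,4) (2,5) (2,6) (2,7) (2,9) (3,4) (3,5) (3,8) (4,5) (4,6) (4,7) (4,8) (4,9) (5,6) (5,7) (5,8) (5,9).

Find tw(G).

3

A width-3 tree decomposition is:
Bags: B1 = {3, 4, 5, 8}  B2 = {2, 3, 4, 5}  B3 = {2, 4, 5, 9}  B4 = {2, 4, 5, 6}  B5 = {0, 2, 5, 9}  B6 = {2, 4, 5, 7}  B7 = {1, 3, 4, 8}
Tree: B1–B2, B2–B3, B3–B4, B3–B5, B4–B6, B1–B7
Every bag has size at most 4, so the width is 4 − 1 = 3 and tw(G) ≤ 3. Conversely, {0, 2, 5, 9} is a clique of size 4, and the vertices of any clique must share a bag in every tree decomposition; so some bag has ≥ 4 vertices and tw(G) ≥ 3. Combining the bounds, tw(G) = 3.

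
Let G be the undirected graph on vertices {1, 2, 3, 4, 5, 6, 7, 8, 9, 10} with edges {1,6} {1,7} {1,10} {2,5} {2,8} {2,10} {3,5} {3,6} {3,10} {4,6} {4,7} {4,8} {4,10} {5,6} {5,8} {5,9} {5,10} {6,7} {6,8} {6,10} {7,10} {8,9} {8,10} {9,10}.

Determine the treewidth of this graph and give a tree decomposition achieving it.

Each bag holds 4 vertices, so the decomposition has width 3, which upper-bounds the treewidth. Conversely, {5, 8, 9, 10} is a clique of size 4, and the vertices of any clique must share a bag in every tree decomposition; so some bag has ≥ 4 vertices and tw(G) ≥ 3. Hence tw(G) = 3 exactly.

Treewidth 3.
One such decomposition:
Bags: B1 = {4, 6, 7, 10}  B2 = {4, 6, 8, 10}  B3 = {1, 6, 7, 10}  B4 = {5, 6, 8, 10}  B5 = {5, 8, 9, 10}  B6 = {3, 5, 6, 10}  B7 = {2, 5, 8, 10}
Tree: B1–B2, B1–B3, B2–B4, B4–B5, B4–B6, B4–B7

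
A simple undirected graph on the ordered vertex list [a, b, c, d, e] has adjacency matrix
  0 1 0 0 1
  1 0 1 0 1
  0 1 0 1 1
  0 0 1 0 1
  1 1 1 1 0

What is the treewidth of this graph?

A width-2 tree decomposition is:
Bags: B1 = {b, c, e}  B2 = {a, b, e}  B3 = {c, d, e}
Tree: B1–B2, B1–B3
The largest bag has 3 vertices, giving width 2; this decomposition certifies tw(G) ≤ 2. On the other hand G contains the 3-clique {c, d, e}. A clique must lie in a single bag of any decomposition, so no decomposition can have width below 2. Therefore the treewidth is 2.

2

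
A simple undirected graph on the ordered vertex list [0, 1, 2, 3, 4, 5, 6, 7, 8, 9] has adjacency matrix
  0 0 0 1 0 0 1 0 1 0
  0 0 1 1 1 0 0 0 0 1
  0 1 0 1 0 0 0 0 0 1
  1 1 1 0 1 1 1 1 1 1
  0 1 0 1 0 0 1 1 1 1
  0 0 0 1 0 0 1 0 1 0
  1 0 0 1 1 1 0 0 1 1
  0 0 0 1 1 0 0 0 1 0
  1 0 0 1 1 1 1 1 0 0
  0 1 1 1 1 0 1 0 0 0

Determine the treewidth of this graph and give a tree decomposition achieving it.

The largest bag has 4 vertices, giving width 3; this decomposition certifies tw(G) ≤ 3. On the other hand G contains the 4-clique {0, 3, 6, 8}. A clique must lie in a single bag of any decomposition, so no decomposition can have width below 3. Hence tw(G) = 3 exactly.

Treewidth 3.
Bags: B1 = {1, 3, 4, 9}  B2 = {3, 4, 6, 9}  B3 = {1, 2, 3, 9}  B4 = {3, 4, 6, 8}  B5 = {3, 5, 6, 8}  B6 = {3, 4, 7, 8}  B7 = {0, 3, 6, 8}
Tree: B1–B2, B1–B3, B2–B4, B4–B5, B4–B6, B4–B7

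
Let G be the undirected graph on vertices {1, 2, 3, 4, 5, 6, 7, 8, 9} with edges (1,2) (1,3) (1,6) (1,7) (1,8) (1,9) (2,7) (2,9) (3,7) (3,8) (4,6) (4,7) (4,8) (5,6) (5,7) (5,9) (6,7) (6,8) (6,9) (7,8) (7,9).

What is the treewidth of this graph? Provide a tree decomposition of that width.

Treewidth 3.
One optimal decomposition is:
Bags: B1 = {1, 6, 7, 8}  B2 = {1, 6, 7, 9}  B3 = {1, 2, 7, 9}  B4 = {1, 3, 7, 8}  B5 = {4, 6, 7, 8}  B6 = {5, 6, 7, 9}
Tree: B1–B2, B2–B3, B1–B4, B1–B5, B2–B6

Every bag has size at most 4, so the width is 4 − 1 = 3 and tw(G) ≤ 3. On the other hand G contains the 4-clique {1, 2, 7, 9}. A clique must lie in a single bag of any decomposition, so no decomposition can have width below 3. Hence tw(G) = 3 exactly.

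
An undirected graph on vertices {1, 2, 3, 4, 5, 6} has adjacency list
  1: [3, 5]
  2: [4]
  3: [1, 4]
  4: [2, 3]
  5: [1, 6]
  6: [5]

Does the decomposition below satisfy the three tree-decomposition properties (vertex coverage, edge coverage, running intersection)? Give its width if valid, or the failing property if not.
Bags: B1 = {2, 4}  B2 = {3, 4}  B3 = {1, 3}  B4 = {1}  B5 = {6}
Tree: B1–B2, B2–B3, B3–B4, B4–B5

No — vertex 5 appears in no bag.

A tree decomposition must satisfy three properties: every vertex lies in some bag; for every edge, both endpoints lie together in some bag; and for every vertex, the bags containing it form a connected subtree. Here vertex 5 appears in no bag, so the decomposition is invalid.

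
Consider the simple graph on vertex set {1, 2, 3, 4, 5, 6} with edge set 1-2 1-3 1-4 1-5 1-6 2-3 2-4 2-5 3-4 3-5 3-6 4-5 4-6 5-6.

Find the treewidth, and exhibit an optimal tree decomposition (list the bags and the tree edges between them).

Every bag has size at most 5, so the width is 5 − 1 = 4 and tw(G) ≤ 4. On the other hand G contains the 5-clique {1, 2, 3, 4, 5}. A clique must lie in a single bag of any decomposition, so no decomposition can have width below 4. The upper and lower bounds meet at 4, so that is the treewidth.

Treewidth 4.
Bags: B1 = {1, 2, 3, 4, 5}  B2 = {1, 3, 4, 5, 6}
Tree: B1–B2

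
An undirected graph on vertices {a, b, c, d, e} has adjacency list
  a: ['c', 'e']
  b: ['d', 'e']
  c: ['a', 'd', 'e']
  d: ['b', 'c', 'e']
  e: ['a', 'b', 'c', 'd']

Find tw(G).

A width-2 tree decomposition is:
Bags: B1 = {c, d, e}  B2 = {a, c, e}  B3 = {b, d, e}
Tree: B1–B2, B1–B3
The largest bag has 3 vertices, giving width 2; this decomposition certifies tw(G) ≤ 2. For the lower bound, the 3 vertices {c, d, e} are pairwise adjacent, and any tree decomposition puts a clique entirely inside one bag — forcing width ≥ 2. Hence tw(G) = 2 exactly.

2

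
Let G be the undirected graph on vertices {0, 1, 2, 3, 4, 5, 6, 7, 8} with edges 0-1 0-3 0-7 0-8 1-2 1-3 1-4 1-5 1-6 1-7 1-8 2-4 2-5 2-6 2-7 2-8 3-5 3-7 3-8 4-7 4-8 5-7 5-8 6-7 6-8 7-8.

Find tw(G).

A width-4 tree decomposition is:
Bags: B1 = {1, 2, 6, 7, 8}  B2 = {1, 2, 4, 7, 8}  B3 = {1, 2, 5, 7, 8}  B4 = {1, 3, 5, 7, 8}  B5 = {0, 1, 3, 7, 8}
Tree: B1–B2, B2–B3, B3–B4, B4–B5
The largest bag has 5 vertices, giving width 4; this decomposition certifies tw(G) ≤ 4. For the lower bound, the 5 vertices {0, 1, 3, 7, 8} are pairwise adjacent, and any tree decomposition puts a clique entirely inside one bag — forcing width ≥ 4. Therefore the treewidth is 4.

4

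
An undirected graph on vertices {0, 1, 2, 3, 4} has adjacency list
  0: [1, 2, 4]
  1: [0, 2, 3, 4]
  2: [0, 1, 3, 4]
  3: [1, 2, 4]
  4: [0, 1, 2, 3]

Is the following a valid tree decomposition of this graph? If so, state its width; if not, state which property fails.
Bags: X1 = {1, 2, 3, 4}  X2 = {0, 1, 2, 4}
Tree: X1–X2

Yes; width 3.

Checking the three conditions: (i) the bags cover all of {0, 1, 2, 3, 4}; (ii) for each edge, some bag contains both endpoints; (iii) the bags containing any fixed vertex form a subtree. All hold, so the decomposition is valid with width 4 − 1 = 3.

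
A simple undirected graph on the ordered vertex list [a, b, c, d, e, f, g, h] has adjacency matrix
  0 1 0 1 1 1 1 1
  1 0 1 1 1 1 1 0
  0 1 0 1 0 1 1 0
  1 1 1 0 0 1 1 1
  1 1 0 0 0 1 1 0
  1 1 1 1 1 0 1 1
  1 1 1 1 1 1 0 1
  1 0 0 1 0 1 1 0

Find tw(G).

A width-4 tree decomposition is:
Bags: B1 = {a, b, d, f, g}  B2 = {b, c, d, f, g}  B3 = {a, b, e, f, g}  B4 = {a, d, f, g, h}
Tree: B1–B2, B1–B3, B1–B4
The largest bag has 5 vertices, giving width 4; this decomposition certifies tw(G) ≤ 4. Conversely, {b, c, d, f, g} is a clique of size 5, and the vertices of any clique must share a bag in every tree decomposition; so some bag has ≥ 5 vertices and tw(G) ≥ 4. Therefore the treewidth is 4.

4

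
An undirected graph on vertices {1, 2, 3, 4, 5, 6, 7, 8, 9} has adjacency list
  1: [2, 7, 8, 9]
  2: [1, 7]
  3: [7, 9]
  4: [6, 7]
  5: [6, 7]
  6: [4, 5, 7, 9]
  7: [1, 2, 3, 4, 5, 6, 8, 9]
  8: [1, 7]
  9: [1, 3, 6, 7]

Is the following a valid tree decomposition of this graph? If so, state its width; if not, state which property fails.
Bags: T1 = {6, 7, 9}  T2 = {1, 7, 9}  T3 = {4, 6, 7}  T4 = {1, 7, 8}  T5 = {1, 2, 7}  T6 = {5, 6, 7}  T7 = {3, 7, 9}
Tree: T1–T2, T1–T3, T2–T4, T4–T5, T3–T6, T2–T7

Vertex coverage: the bags together contain {1, 2, 3, 4, 5, 6, 7, 8, 9}, the full vertex set. Edge coverage: each edge of G has both endpoints in at least one bag. Running intersection: for every vertex, the bags containing it form a connected subtree. All three properties hold, so this is a valid tree decomposition of width max|bag| − 1 = 2, and hence tw(G) ≤ 2.

Yes; width 2.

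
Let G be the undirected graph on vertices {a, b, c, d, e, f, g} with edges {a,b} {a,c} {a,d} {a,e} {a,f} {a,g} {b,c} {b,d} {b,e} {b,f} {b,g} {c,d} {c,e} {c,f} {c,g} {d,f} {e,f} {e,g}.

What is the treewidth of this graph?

A width-4 tree decomposition is:
Bags: B1 = {a, b, c, e, f}  B2 = {a, b, c, e, g}  B3 = {a, b, c, d, f}
Tree: B1–B2, B1–B3
Every bag has size at most 5, so the width is 5 − 1 = 4 and tw(G) ≤ 4. Conversely, {a, b, c, d, f} is a clique of size 5, and the vertices of any clique must share a bag in every tree decomposition; so some bag has ≥ 5 vertices and tw(G) ≥ 4. Hence tw(G) = 4 exactly.

4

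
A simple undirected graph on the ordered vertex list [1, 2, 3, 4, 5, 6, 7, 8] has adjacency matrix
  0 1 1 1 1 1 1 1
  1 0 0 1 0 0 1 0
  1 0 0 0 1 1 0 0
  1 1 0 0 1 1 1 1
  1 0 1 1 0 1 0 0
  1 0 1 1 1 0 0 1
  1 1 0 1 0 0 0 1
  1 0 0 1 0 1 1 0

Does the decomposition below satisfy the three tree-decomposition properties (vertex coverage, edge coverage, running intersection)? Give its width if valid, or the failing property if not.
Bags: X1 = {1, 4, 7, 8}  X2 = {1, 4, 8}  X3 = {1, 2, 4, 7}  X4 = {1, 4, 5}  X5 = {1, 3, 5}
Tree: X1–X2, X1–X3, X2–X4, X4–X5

No — vertex 6 appears in no bag.

A tree decomposition must satisfy three properties: every vertex lies in some bag; for every edge, both endpoints lie together in some bag; and for every vertex, the bags containing it form a connected subtree. Here vertex 6 appears in no bag, so the decomposition is invalid.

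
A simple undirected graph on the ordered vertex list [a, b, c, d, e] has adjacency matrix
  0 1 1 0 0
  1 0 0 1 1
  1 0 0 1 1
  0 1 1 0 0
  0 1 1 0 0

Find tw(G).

A width-2 tree decomposition is:
Bags: B1 = {b, c, e}  B2 = {b, c, d}  B3 = {a, b, c}
Tree: B1–B2, B2–B3
The largest bag has 3 vertices, giving width 2; this decomposition certifies tw(G) ≤ 2. For the lower bound, G contains the cycle e–b–d–c–e, so G is not a forest; only forests have treewidth ≤ 1, hence tw(G) ≥ 2. Therefore the treewidth is 2.

2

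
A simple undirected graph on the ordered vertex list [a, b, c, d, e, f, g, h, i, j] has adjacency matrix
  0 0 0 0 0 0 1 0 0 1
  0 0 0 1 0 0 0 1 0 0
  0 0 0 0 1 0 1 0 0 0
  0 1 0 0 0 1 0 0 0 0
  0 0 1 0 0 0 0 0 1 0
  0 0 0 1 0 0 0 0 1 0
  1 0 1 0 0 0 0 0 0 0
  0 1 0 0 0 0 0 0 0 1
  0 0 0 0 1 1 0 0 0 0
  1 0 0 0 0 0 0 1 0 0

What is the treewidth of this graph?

2

A width-2 tree decomposition is:
Bags: B1 = {a, h, j}  B2 = {a, b, h}  B3 = {a, b, d}  B4 = {a, d, f}  B5 = {a, f, i}  B6 = {a, e, i}  B7 = {a, c, e}  B8 = {a, c, g}
Tree: B1–B2, B2–B3, B3–B4, B4–B5, B5–B6, B6–B7, B7–B8
Every bag has size at most 3, so the width is 3 − 1 = 2 and tw(G) ≤ 2. The edges a–j–h–b–d–f–i–e–c–g–a form a cycle, so G is not a tree and its treewidth is at least 2. Therefore the treewidth is 2.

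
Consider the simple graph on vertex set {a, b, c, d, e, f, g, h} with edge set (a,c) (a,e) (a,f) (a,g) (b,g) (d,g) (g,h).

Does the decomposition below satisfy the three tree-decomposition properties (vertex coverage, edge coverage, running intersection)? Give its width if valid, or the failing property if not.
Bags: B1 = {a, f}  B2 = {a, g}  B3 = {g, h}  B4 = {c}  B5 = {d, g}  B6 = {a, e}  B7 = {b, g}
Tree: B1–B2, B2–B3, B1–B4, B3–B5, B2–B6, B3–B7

A tree decomposition must satisfy three properties: every vertex lies in some bag; for every edge, both endpoints lie together in some bag; and for every vertex, the bags containing it form a connected subtree. Here edge (a,c) lies in no bag, so the decomposition is invalid.

No — edge (a,c) lies in no bag.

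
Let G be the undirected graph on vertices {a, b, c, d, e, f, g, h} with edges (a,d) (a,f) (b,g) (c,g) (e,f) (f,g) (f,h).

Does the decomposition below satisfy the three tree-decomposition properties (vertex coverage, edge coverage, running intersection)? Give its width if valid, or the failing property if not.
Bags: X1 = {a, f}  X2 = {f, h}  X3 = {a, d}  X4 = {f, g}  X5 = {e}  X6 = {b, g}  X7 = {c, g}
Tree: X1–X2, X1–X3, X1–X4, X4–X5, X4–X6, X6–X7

A tree decomposition must satisfy three properties: every vertex lies in some bag; for every edge, both endpoints lie together in some bag; and for every vertex, the bags containing it form a connected subtree. Here edge (f,e) lies in no bag, so the decomposition is invalid.

No — edge (f,e) lies in no bag.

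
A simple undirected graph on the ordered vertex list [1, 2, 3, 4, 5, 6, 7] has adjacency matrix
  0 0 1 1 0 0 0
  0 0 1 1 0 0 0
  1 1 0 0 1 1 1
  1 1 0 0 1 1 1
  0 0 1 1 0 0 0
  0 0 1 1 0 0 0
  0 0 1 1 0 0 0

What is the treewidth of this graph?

2

A width-2 tree decomposition is:
Bags: B1 = {3, 4, 6}  B2 = {3, 4, 7}  B3 = {2, 3, 4}  B4 = {3, 4, 5}  B5 = {1, 3, 4}
Tree: B1–B2, B2–B3, B3–B4, B4–B5
The largest bag has 3 vertices, giving width 2; this decomposition certifies tw(G) ≤ 2. The edges 4–6–3–7–4 form a cycle, so G is not a tree and its treewidth is at least 2. The upper and lower bounds meet at 2, so that is the treewidth.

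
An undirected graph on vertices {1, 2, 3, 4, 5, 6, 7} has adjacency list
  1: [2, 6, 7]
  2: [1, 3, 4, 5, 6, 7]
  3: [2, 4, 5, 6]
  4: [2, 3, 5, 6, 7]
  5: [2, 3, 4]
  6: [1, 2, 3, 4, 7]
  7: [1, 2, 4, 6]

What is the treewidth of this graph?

A width-3 tree decomposition is:
Bags: B1 = {2, 4, 6, 7}  B2 = {2, 3, 4, 6}  B3 = {1, 2, 6, 7}  B4 = {2, 3, 4, 5}
Tree: B1–B2, B1–B3, B2–B4
Each bag holds 4 vertices, so the decomposition has width 3, which upper-bounds the treewidth. For the lower bound, the 4 vertices {1, 2, 6, 7} are pairwise adjacent, and any tree decomposition puts a clique entirely inside one bag — forcing width ≥ 3. Hence tw(G) = 3 exactly.

3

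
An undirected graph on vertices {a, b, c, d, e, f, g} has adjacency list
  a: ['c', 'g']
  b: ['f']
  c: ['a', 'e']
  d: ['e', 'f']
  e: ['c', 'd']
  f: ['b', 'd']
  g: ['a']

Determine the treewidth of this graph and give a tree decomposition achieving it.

Treewidth 1.
One such decomposition:
Bags: B1 = {a, g}  B2 = {a, c}  B3 = {c, e}  B4 = {d, e}  B5 = {d, f}  B6 = {b, f}
Tree: B1–B2, B2–B3, B3–B4, B4–B5, B5–B6

Each bag holds 2 vertices, so the decomposition has width 1, which upper-bounds the treewidth. Since G has at least one edge (e.g. g–a), it is not an edgeless graph, so tw(G) ≥ 1. The upper and lower bounds meet at 1, so that is the treewidth.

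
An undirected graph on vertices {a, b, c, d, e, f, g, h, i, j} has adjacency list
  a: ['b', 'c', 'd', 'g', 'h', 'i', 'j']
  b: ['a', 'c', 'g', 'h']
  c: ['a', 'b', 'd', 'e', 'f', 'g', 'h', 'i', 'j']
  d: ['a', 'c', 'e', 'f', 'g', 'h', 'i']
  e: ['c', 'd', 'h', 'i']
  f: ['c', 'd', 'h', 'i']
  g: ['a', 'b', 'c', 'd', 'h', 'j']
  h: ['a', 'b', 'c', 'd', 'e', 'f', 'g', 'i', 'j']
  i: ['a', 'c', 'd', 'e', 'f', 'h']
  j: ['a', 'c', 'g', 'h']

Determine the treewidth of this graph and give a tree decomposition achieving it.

Every bag has size at most 5, so the width is 5 − 1 = 4 and tw(G) ≤ 4. For the lower bound, the 5 vertices {a, c, d, g, h} are pairwise adjacent, and any tree decomposition puts a clique entirely inside one bag — forcing width ≥ 4. Hence tw(G) = 4 exactly.

Treewidth 4.
One such decomposition:
Bags: B1 = {a, c, d, g, h}  B2 = {a, c, d, h, i}  B3 = {c, d, e, h, i}  B4 = {a, c, g, h, j}  B5 = {c, d, f, h, i}  B6 = {a, b, c, g, h}
Tree: B1–B2, B2–B3, B1–B4, B3–B5, B1–B6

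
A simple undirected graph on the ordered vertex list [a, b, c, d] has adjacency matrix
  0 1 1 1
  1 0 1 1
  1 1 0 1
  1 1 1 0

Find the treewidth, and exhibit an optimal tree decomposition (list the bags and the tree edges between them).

Treewidth 3.
One optimal decomposition is:
Bags: B1 = {a, b, c, d}
Tree: (single bag)

With just one bag of size 4, the width is 4 − 1 = 3, so tw(G) ≤ 3. For the lower bound, the 4 vertices {a, b, c, d} are pairwise adjacent, and any tree decomposition puts a clique entirely inside one bag — forcing width ≥ 3. Therefore the treewidth is 3.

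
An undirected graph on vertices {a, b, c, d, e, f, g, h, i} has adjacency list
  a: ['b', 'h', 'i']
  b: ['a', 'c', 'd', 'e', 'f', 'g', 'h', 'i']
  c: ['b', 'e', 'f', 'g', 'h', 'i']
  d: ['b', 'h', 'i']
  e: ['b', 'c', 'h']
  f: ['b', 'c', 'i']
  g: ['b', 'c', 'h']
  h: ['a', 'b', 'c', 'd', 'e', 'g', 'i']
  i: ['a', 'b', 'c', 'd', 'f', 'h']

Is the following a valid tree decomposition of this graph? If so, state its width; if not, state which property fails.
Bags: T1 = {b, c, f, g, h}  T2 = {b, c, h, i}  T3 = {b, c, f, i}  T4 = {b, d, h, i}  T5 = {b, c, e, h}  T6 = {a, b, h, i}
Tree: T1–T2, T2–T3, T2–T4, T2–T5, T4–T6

No — bags containing vertex f are not connected in the tree.

A tree decomposition must satisfy three properties: every vertex lies in some bag; for every edge, both endpoints lie together in some bag; and for every vertex, the bags containing it form a connected subtree. Here bags containing vertex f are not connected in the tree, so the decomposition is invalid.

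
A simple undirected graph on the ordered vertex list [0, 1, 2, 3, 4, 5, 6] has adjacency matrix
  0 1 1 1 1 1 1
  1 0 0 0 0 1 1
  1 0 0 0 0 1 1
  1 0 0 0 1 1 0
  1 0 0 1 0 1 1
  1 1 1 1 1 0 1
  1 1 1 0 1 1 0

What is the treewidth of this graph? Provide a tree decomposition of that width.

Every bag has size at most 4, so the width is 4 − 1 = 3 and tw(G) ≤ 3. For the lower bound, the 4 vertices {0, 3, 4, 5} are pairwise adjacent, and any tree decomposition puts a clique entirely inside one bag — forcing width ≥ 3. The upper and lower bounds meet at 3, so that is the treewidth.

Treewidth 3.
Bags: B1 = {0, 2, 5, 6}  B2 = {0, 1, 5, 6}  B3 = {0, 4, 5, 6}  B4 = {0, 3, 4, 5}
Tree: B1–B2, B1–B3, B3–B4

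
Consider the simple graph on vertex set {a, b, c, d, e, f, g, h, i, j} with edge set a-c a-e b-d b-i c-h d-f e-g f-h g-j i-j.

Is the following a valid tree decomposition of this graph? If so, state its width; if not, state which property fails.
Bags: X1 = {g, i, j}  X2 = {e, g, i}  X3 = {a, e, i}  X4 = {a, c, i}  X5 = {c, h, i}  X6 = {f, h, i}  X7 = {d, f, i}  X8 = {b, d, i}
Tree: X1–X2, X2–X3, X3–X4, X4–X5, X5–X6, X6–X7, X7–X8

Checking the three conditions: (i) the bags cover all of {a, b, c, d, e, f, g, h, i, j}; (ii) for each edge, some bag contains both endpoints; (iii) the bags containing any fixed vertex form a subtree. All hold, so the decomposition is valid with width 3 − 1 = 2.

Yes; width 2.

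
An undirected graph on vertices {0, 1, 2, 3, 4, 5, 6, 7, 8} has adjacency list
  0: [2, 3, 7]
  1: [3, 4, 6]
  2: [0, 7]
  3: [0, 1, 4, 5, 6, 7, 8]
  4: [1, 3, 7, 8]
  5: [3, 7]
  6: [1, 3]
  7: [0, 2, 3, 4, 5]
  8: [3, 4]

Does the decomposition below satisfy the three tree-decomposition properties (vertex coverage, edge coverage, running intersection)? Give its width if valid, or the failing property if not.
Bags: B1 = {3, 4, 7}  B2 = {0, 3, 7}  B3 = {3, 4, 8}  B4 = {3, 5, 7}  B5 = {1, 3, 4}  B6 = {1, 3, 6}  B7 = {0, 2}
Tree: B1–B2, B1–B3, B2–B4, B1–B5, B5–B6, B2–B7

No — edge (7,2) lies in no bag.

A tree decomposition must satisfy three properties: every vertex lies in some bag; for every edge, both endpoints lie together in some bag; and for every vertex, the bags containing it form a connected subtree. Here edge (7,2) lies in no bag, so the decomposition is invalid.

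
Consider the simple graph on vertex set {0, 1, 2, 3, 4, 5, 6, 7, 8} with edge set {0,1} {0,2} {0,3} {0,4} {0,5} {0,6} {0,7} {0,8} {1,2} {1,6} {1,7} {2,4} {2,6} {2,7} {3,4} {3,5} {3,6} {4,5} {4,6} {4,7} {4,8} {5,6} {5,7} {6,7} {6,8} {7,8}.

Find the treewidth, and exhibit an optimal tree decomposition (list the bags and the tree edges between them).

Treewidth 4.
One such decomposition:
Bags: B1 = {0, 4, 6, 7, 8}  B2 = {0, 4, 5, 6, 7}  B3 = {0, 2, 4, 6, 7}  B4 = {0, 1, 2, 6, 7}  B5 = {0, 3, 4, 5, 6}
Tree: B1–B2, B2–B3, B3–B4, B2–B5

Every bag has size at most 5, so the width is 5 − 1 = 4 and tw(G) ≤ 4. On the other hand G contains the 5-clique {0, 1, 2, 6, 7}. A clique must lie in a single bag of any decomposition, so no decomposition can have width below 4. The upper and lower bounds meet at 4, so that is the treewidth.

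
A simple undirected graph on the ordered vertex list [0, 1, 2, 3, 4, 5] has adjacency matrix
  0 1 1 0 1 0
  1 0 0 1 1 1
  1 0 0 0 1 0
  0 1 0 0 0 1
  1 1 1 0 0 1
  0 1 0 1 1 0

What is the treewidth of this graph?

A width-2 tree decomposition is:
Bags: B1 = {1, 4, 5}  B2 = {1, 3, 5}  B3 = {0, 1, 4}  B4 = {0, 2, 4}
Tree: B1–B2, B1–B3, B3–B4
Every bag has size at most 3, so the width is 3 − 1 = 2 and tw(G) ≤ 2. Conversely, {1, 3, 5} is a clique of size 3, and the vertices of any clique must share a bag in every tree decomposition; so some bag has ≥ 3 vertices and tw(G) ≥ 2. Combining the bounds, tw(G) = 2.

2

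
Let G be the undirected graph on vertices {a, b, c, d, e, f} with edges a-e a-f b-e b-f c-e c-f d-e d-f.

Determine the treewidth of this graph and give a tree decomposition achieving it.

The largest bag has 3 vertices, giving width 2; this decomposition certifies tw(G) ≤ 2. Since f–d–e–c–f is a cycle in G, G is not acyclic. Forests are exactly the graphs of treewidth ≤ 1, so tw(G) ≥ 2. Therefore the treewidth is 2.

Treewidth 2.
One optimal decomposition is:
Bags: B1 = {d, e, f}  B2 = {c, e, f}  B3 = {a, e, f}  B4 = {b, e, f}
Tree: B1–B2, B2–B3, B3–B4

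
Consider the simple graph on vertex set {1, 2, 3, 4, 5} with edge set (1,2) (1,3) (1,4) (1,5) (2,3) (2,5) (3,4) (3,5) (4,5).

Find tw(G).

3

A width-3 tree decomposition is:
Bags: B1 = {1, 2, 3, 5}  B2 = {1, 3, 4, 5}
Tree: B1–B2
The largest bag has 4 vertices, giving width 3; this decomposition certifies tw(G) ≤ 3. Conversely, {1, 2, 3, 5} is a clique of size 4, and the vertices of any clique must share a bag in every tree decomposition; so some bag has ≥ 4 vertices and tw(G) ≥ 3. Combining the bounds, tw(G) = 3.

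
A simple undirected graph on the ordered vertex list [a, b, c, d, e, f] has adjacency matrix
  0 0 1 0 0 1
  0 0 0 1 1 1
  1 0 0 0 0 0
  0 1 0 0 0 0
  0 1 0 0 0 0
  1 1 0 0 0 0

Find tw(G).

1

A width-1 tree decomposition is:
Bags: B1 = {b, e}  B2 = {b, f}  B3 = {a, f}  B4 = {a, c}  B5 = {b, d}
Tree: B1–B2, B2–B3, B3–B4, B2–B5
Each bag holds 2 vertices, so the decomposition has width 1, which upper-bounds the treewidth. G has an edge, so its treewidth is at least 1. Hence tw(G) = 1 exactly.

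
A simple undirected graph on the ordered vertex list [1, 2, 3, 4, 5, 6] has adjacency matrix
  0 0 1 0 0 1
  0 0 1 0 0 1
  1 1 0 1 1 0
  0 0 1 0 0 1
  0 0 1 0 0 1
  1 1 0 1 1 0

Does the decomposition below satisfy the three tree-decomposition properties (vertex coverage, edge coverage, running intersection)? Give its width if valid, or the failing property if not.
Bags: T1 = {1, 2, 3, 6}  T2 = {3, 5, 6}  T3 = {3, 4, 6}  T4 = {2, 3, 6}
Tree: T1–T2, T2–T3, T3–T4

A tree decomposition must satisfy three properties: every vertex lies in some bag; for every edge, both endpoints lie together in some bag; and for every vertex, the bags containing it form a connected subtree. Here bags containing vertex 2 are not connected in the tree, so the decomposition is invalid.

No — bags containing vertex 2 are not connected in the tree.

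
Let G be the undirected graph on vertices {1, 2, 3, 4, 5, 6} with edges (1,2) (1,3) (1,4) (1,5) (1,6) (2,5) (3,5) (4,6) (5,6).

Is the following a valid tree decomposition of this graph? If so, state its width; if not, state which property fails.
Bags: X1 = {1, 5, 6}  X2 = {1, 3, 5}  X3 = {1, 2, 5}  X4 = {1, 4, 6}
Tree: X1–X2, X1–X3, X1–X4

Vertex coverage: the bags together contain {1, 2, 3, 4, 5, 6}, the full vertex set. Edge coverage: each edge of G has both endpoints in at least one bag. Running intersection: for every vertex, the bags containing it form a connected subtree. All three properties hold, so this is a valid tree decomposition of width max|bag| − 1 = 2, and hence tw(G) ≤ 2.

Yes; width 2.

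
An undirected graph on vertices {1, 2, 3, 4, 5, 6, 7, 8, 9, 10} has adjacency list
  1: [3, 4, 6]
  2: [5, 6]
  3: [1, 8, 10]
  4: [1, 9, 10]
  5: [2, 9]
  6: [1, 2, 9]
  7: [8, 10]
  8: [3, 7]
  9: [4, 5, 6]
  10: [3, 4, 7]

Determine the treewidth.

A width-2 tree decomposition is:
Bags: B1 = {2, 5, 6}  B2 = {5, 6, 9}  B3 = {1, 6, 9}  B4 = {1, 4, 9}  B5 = {1, 3, 4}  B6 = {3, 4, 10}  B7 = {3, 8, 10}  B8 = {7, 8, 10}
Tree: B1–B2, B2–B3, B3–B4, B4–B5, B5–B6, B6–B7, B7–B8
Every bag has size at most 3, so the width is 3 − 1 = 2 and tw(G) ≤ 2. The edges 2–5–9–6–2 form a cycle, so G is not a tree and its treewidth is at least 2. Therefore the treewidth is 2.

2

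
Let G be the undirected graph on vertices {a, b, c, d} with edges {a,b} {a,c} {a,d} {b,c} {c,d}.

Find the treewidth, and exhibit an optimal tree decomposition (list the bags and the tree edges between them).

Each bag holds 3 vertices, so the decomposition has width 2, which upper-bounds the treewidth. Conversely, {a, c, d} is a clique of size 3, and the vertices of any clique must share a bag in every tree decomposition; so some bag has ≥ 3 vertices and tw(G) ≥ 2. Combining the bounds, tw(G) = 2.

Treewidth 2.
One optimal decomposition is:
Bags: B1 = {a, b, c}  B2 = {a, c, d}
Tree: B1–B2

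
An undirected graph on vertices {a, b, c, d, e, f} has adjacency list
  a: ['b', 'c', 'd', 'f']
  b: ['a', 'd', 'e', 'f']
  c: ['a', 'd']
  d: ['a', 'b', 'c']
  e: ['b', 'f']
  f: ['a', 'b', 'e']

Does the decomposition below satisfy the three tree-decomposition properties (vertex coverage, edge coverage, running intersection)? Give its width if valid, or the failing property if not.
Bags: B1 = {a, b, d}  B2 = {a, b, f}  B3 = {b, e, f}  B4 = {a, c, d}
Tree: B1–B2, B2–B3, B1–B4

Checking the three conditions: (i) the bags cover all of {a, b, c, d, e, f}; (ii) for each edge, some bag contains both endpoints; (iii) the bags containing any fixed vertex form a subtree. All hold, so the decomposition is valid with width 3 − 1 = 2.

Yes; width 2.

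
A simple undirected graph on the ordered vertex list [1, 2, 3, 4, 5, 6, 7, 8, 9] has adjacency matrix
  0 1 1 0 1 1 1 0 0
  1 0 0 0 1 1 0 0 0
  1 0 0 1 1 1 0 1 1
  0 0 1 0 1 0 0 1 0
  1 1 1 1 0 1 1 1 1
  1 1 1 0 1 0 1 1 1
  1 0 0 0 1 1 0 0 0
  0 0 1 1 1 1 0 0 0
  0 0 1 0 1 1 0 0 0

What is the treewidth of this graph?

A width-3 tree decomposition is:
Bags: B1 = {1, 3, 5, 6}  B2 = {3, 5, 6, 9}  B3 = {1, 5, 6, 7}  B4 = {3, 5, 6, 8}  B5 = {1, 2, 5, 6}  B6 = {3, 4, 5, 8}
Tree: B1–B2, B1–B3, B1–B4, B1–B5, B4–B6
Every bag has size at most 4, so the width is 4 − 1 = 3 and tw(G) ≤ 3. Conversely, {3, 4, 5, 8} is a clique of size 4, and the vertices of any clique must share a bag in every tree decomposition; so some bag has ≥ 4 vertices and tw(G) ≥ 3. Combining the bounds, tw(G) = 3.

3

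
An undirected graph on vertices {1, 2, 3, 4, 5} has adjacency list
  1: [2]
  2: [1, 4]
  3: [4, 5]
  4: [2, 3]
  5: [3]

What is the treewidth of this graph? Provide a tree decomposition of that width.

Treewidth 1.
One optimal decomposition is:
Bags: B1 = {1, 2}  B2 = {2, 4}  B3 = {3, 4}  B4 = {3, 5}
Tree: B1–B2, B2–B3, B3–B4

Each bag holds 2 vertices, so the decomposition has width 1, which upper-bounds the treewidth. G has an edge, so its treewidth is at least 1. Therefore the treewidth is 1.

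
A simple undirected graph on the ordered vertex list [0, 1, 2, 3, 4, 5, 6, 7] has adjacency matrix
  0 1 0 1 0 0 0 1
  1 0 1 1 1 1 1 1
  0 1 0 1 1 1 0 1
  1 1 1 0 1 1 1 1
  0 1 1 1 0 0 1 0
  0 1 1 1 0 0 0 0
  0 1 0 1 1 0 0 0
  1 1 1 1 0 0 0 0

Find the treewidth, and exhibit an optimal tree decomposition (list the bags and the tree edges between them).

The largest bag has 4 vertices, giving width 3; this decomposition certifies tw(G) ≤ 3. Conversely, {0, 1, 3, 7} is a clique of size 4, and the vertices of any clique must share a bag in every tree decomposition; so some bag has ≥ 4 vertices and tw(G) ≥ 3. Hence tw(G) = 3 exactly.

Treewidth 3.
Bags: B1 = {1, 2, 3, 4}  B2 = {1, 2, 3, 7}  B3 = {0, 1, 3, 7}  B4 = {1, 3, 4, 6}  B5 = {1, 2, 3, 5}
Tree: B1–B2, B2–B3, B1–B4, B1–B5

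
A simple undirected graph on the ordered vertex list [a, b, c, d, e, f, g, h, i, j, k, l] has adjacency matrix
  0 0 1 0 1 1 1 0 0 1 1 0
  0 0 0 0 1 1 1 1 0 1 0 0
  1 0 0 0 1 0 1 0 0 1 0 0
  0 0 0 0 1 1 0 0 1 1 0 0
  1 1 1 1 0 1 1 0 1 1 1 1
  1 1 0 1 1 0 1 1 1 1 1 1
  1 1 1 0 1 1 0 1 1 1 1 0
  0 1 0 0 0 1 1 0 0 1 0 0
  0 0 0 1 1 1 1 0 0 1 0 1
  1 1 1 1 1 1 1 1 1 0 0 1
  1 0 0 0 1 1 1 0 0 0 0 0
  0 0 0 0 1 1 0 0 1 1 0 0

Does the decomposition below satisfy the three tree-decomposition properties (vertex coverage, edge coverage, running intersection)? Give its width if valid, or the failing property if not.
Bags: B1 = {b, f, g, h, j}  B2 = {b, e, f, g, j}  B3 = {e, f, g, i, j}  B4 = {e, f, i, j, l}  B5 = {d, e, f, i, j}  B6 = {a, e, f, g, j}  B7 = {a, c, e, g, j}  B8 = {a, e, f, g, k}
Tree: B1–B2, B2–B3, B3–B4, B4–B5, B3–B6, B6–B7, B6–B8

Yes; width 4.

Every vertex of G appears in some bag (union = {a, b, c, d, e, f, g, h, i, j, k, l}); every edge is covered by a bag; and for each vertex v the set of bags containing v is connected in the bag tree. The decomposition is therefore valid. The largest bag has 5 vertices, so the width is 4.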